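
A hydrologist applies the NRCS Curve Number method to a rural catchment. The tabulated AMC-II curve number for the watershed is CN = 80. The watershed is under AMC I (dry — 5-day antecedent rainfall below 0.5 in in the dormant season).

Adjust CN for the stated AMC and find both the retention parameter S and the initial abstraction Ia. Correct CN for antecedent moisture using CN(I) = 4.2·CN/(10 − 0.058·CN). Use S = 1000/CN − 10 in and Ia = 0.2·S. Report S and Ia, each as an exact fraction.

Dry (AMC I): CN(I) = 4.2·80/(10 − 0.058·80) = 336/(134/25) = 4200/67 ≈ 62.687
Retention S: 1000/CN − 10 with CN=62.687 → S = 125/21 ≈ 5.952 in
Initial abstraction Ia = S/5 = (125/21)/5 = 25/21 ≈ 1.190 in

S = 125/21 in ≈ 5.952 in; Ia = 25/21 in ≈ 1.190 in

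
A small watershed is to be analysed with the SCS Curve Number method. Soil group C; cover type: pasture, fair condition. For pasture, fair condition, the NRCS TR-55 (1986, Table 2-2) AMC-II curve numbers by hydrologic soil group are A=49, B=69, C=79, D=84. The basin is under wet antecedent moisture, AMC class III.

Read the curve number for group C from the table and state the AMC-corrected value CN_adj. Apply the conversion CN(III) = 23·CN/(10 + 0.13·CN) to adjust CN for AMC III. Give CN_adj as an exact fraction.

NRCS table: pasture, fair condition, soil group C → CN(II) = 79
Wet (AMC III): CN(III) = 23·79/(10 + 0.13·79) = 1817/(2027/100) = 181700/2027 ≈ 89.640

CN_adj = 181700/2027 ≈ 89.640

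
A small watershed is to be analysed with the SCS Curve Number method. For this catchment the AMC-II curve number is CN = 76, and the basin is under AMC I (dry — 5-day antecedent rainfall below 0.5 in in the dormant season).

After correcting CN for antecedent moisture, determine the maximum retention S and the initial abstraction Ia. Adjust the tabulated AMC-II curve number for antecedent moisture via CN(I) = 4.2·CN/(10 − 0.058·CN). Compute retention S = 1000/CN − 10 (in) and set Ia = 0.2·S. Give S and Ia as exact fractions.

Adjust CN=76 to AMC I: 4.2·76/(10 − 0.058·76) → (1596/5) ÷ (699/125) = 13300/233 ≈ 57.082
S = 1000/(13300/233) − 10 = 1000/133 in ≈ 7.519 in
Ia = 0.2S: 0.2·7.519 = 1.504 in (exactly 200/133)

S = 1000/133 in ≈ 7.519 in; Ia = 200/133 in ≈ 1.504 in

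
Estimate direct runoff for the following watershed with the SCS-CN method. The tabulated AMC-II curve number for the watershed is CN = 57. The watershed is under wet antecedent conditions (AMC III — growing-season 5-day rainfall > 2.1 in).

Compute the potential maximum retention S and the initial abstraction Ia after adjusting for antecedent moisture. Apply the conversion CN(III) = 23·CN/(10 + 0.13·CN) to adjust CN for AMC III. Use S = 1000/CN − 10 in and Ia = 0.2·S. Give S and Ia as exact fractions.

Wet (AMC III): CN(III) = 23·57/(10 + 0.13·57) = 1311/(1741/100) = 131100/1741 ≈ 75.302
Max retention: S = 1000/(131100/1741) − 10 = 4300/1311 in (≈ 3.280 in)
Ia = 0.2S: 0.2·3.280 = 0.656 in (exactly 860/1311)

S = 4300/1311 in ≈ 3.280 in; Ia = 860/1311 in ≈ 0.656 in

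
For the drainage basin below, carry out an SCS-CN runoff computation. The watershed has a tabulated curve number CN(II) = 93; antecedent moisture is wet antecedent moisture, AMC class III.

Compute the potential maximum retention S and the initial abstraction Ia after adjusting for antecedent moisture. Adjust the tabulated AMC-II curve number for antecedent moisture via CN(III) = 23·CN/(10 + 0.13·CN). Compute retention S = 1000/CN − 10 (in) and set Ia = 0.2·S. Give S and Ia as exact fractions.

S = 700/2139 in ≈ 0.327 in; Ia = 140/2139 in ≈ 0.065 in

CN(III) from CN(II)=93: (23·93)/(10 + 0.13·93) = 213900/2209 ≈ 96.831
S = 1000/(213900/2209) − 10 = 700/2139 in ≈ 0.327 in
Ia = 0.2·(700/2139) = 140/2139 in ≈ 0.065 in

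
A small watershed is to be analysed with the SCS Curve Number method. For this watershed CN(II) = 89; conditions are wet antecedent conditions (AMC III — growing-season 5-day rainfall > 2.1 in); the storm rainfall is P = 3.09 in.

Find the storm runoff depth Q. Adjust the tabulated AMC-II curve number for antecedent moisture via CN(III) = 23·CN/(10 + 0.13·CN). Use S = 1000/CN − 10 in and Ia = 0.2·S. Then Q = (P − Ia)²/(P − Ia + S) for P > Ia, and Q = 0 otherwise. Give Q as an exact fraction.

Wet (AMC III): CN(III) = 23·89/(10 + 0.13·89) = 2047/(2157/100) = 204700/2157 ≈ 94.900
S = 1000/(204700/2157) − 10 = 1100/2047 in ≈ 0.537 in
Ia = 0.2S: 0.2·0.537 = 0.107 in (exactly 220/2047)
P − Ia = 3.090 − 0.107 = 610523/204700 ≈ 2.983 in (> 0, runoff occurs)
Runoff Q = (P−Ia)²/(P−Ia+S) = (2.983)²/(2.983+0.537) = 372738333529/147491058100 ≈ 2.527 in

Q = 372738333529/147491058100 in ≈ 2.527 in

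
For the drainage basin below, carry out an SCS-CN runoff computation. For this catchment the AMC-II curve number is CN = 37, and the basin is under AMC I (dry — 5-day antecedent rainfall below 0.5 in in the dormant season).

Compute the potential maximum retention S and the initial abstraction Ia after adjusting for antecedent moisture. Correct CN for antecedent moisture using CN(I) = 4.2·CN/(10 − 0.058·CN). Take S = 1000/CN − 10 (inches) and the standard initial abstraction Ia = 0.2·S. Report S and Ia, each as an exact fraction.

S = 1500/37 in ≈ 40.541 in; Ia = 300/37 in ≈ 8.108 in

CN(I) from CN(II)=37: (4.2·37)/(10 − 0.058·37) = 3700/187 ≈ 19.786
S = 1000/(3700/187) − 10 = 1500/37 in ≈ 40.541 in
Ia = 0.2·(1500/37) = 300/37 in ≈ 8.108 in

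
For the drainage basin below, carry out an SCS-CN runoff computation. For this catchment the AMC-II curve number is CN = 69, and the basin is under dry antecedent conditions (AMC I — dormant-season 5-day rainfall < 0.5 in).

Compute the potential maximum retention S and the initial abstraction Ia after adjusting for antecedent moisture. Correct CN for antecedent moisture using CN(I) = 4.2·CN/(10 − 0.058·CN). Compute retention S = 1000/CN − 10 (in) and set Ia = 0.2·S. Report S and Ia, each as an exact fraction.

Adjust CN=69 to AMC I: 4.2·69/(10 − 0.058·69) → (1449/5) ÷ (2999/500) = 144900/2999 ≈ 48.316
S = 1000/(144900/2999) − 10 = 15500/1449 in ≈ 10.697 in
Initial abstraction Ia = S/5 = (15500/1449)/5 = 3100/1449 ≈ 2.139 in

S = 15500/1449 in ≈ 10.697 in; Ia = 3100/1449 in ≈ 2.139 in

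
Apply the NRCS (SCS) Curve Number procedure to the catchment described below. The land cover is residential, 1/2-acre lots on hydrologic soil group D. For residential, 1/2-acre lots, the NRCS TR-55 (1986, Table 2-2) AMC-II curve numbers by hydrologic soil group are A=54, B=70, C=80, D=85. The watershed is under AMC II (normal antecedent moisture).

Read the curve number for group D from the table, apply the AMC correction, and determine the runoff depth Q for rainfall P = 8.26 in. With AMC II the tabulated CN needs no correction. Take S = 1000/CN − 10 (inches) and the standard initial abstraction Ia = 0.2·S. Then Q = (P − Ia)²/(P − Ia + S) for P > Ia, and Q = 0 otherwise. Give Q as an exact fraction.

NRCS table: residential, 1/2-acre lots, soil group D → CN(II) = 85
CN(II) = 85; AMC II needs no correction.
S = 1000/85 − 10 = 30/17 in ≈ 1.765 in
Ia = 0.2·(30/17) = 6/17 in ≈ 0.353 in
Excess rainfall: 8.260 − 0.353 = 7.907 in; P > Ia so Q > 0
Q = (6721/850)²/((6721/850) + 30/17) = (45171841/722500)/(8221/850) = 45171841/6987850 in ≈ 6.464 in

Q = 45171841/6987850 in ≈ 6.464 in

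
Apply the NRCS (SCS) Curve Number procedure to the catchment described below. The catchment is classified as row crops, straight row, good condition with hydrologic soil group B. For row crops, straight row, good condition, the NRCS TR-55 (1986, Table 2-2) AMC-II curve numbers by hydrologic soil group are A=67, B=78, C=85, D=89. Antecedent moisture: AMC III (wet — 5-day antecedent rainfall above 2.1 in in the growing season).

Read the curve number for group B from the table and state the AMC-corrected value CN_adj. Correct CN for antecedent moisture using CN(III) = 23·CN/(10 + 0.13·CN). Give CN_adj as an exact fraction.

NRCS table: row crops, straight row, good condition, soil group B → CN(II) = 78
CN(III) from CN(II)=78: (23·78)/(10 + 0.13·78) = 89700/1007 ≈ 89.076

CN_adj = 89700/1007 ≈ 89.076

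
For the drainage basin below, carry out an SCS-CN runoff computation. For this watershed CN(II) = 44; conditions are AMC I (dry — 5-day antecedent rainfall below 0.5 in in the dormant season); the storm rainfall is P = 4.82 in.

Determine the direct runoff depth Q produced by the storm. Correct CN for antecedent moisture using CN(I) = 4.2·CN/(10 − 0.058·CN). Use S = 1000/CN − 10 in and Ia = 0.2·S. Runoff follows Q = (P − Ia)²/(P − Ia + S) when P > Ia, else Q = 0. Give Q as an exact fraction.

Dry (AMC I): CN(I) = 4.2·44/(10 − 0.058·44) = (924/5)/(931/125) = 3300/133 ≈ 24.812
Retention S: 1000/CN − 10 with CN=24.812 → S = 1000/33 ≈ 30.303 in
Ia = 0.2S: 0.2·30.303 = 6.061 in (exactly 200/33)
P = 4.820 ≤ Ia = 6.061 in: entire storm abstracted, Q = 0.

Q = 0 in ≈ 0.000 in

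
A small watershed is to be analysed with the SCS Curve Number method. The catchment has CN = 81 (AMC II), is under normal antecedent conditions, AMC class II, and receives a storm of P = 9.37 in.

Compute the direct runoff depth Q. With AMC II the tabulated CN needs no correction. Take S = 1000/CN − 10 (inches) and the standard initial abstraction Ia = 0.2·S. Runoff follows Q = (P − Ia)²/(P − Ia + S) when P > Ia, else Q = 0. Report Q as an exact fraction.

Average conditions: CN = 81 (no AMC adjustment).
S = 1000/81 − 10 = 190/81 in ≈ 2.346 in
Ia = 0.2S: 0.2·2.346 = 0.469 in (exactly 38/81)
Excess rainfall: 9.370 − 0.469 = 8.901 in; P > Ia so Q > 0
Q: (72097/8100)² ÷ (91097/8100) = 5197977409/737885700 in (≈ 7.044 in)

Q = 5197977409/737885700 in ≈ 7.044 in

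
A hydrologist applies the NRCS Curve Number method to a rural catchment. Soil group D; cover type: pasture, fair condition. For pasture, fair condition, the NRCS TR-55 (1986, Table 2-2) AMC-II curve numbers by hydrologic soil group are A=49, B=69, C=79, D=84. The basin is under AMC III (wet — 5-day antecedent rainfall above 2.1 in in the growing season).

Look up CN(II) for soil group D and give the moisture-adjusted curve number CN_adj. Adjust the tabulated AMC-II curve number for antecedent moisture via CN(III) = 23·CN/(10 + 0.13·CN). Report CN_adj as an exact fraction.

CN_adj = 48300/523 ≈ 92.352

NRCS table: pasture, fair condition, soil group D → CN(II) = 84
Adjust CN=84 to AMC III: 23·84/(10 + 0.13·84) → 1932 ÷ (523/25) = 48300/523 ≈ 92.352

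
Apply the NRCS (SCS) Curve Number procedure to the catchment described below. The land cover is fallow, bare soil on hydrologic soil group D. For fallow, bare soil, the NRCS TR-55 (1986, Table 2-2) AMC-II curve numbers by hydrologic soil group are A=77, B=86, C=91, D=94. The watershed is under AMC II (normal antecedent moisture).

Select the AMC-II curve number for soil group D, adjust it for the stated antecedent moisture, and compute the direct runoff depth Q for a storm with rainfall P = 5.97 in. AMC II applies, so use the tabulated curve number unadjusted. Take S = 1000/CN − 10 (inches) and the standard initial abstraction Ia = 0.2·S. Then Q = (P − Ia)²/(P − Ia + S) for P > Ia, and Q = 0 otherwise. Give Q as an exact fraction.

NRCS table: fallow, bare soil, soil group D → CN(II) = 94
Average conditions: CN = 94 (no AMC adjustment).
Retention S: 1000/CN − 10 with CN=94.000 → S = 30/47 ≈ 0.638 in
Ia = 0.2S: 0.2·0.638 = 0.128 in (exactly 6/47)
Excess rainfall: 5.970 − 0.128 = 5.842 in; P > Ia so Q > 0
Q = (27459/4700)²/((27459/4700) + 30/47) = (753996681/22090000)/(30459/4700) = 251332227/47719100 in ≈ 5.267 in

Q = 251332227/47719100 in ≈ 5.267 in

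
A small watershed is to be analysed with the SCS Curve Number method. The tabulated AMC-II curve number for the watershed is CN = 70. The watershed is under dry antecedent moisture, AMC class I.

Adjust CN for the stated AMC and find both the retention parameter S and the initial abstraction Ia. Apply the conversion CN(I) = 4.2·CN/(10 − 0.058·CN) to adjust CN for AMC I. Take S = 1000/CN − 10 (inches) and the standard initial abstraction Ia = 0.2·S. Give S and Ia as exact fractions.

Adjust CN=70 to AMC I: 4.2·70/(10 − 0.058·70) → 294 ÷ (297/50) = 4900/99 ≈ 49.495
Retention S: 1000/CN − 10 with CN=49.495 → S = 500/49 ≈ 10.204 in
Initial abstraction Ia = S/5 = (500/49)/5 = 100/49 ≈ 2.041 in

S = 500/49 in ≈ 10.204 in; Ia = 100/49 in ≈ 2.041 in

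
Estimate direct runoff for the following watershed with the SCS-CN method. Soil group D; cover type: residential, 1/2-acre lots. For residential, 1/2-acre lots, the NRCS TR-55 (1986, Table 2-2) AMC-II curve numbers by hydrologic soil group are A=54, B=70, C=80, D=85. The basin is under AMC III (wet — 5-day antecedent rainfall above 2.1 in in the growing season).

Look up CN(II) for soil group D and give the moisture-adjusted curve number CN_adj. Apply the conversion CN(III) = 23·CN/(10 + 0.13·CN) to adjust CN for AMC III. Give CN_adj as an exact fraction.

NRCS table: residential, 1/2-acre lots, soil group D → CN(II) = 85
Wet (AMC III): CN(III) = 23·85/(10 + 0.13·85) = 1955/(421/20) = 39100/421 ≈ 92.874

CN_adj = 39100/421 ≈ 92.874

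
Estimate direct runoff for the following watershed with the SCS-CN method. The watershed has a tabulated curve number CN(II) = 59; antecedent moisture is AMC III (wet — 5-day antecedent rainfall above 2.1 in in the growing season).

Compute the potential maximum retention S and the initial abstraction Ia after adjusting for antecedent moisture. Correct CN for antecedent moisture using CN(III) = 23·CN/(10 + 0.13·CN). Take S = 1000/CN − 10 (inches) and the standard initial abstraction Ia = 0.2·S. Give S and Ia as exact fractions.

Adjust CN=59 to AMC III: 23·59/(10 + 0.13·59) → 1357 ÷ (1767/100) = 135700/1767 ≈ 76.797
Retention S: 1000/CN − 10 with CN=76.797 → S = 4100/1357 ≈ 3.021 in
Ia = 0.2·(4100/1357) = 820/1357 in ≈ 0.604 in

S = 4100/1357 in ≈ 3.021 in; Ia = 820/1357 in ≈ 0.604 in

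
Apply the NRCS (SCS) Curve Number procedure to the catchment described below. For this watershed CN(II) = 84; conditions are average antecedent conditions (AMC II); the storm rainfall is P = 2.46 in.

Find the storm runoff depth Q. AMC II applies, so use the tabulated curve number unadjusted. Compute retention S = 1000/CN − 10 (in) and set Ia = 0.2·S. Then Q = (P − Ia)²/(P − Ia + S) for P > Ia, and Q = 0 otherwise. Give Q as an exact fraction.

CN(II) = 84; AMC II needs no correction.
Max retention: S = 1000/84 − 10 = 40/21 in (≈ 1.905 in)
Ia = 0.2·(40/21) = 8/21 in ≈ 0.381 in
Since P=2.460 > Ia=0.381: effective rainfall P−Ia = 2183/1050 in
Q: (2183/1050)² ÷ (4183/1050) = 4765489/4392150 in (≈ 1.085 in)

Q = 4765489/4392150 in ≈ 1.085 in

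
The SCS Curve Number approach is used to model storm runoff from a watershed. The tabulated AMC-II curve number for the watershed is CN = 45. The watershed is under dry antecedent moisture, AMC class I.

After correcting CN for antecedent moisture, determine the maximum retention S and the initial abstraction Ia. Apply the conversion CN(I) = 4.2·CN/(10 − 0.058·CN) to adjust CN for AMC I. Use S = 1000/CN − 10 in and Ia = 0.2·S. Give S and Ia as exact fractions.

Adjust CN=45 to AMC I: 4.2·45/(10 − 0.058·45) → 189 ÷ (739/100) = 18900/739 ≈ 25.575
S = 1000/(18900/739) − 10 = 5500/189 in ≈ 29.101 in
Ia = 0.2·(5500/189) = 1100/189 in ≈ 5.820 in

S = 5500/189 in ≈ 29.101 in; Ia = 1100/189 in ≈ 5.820 in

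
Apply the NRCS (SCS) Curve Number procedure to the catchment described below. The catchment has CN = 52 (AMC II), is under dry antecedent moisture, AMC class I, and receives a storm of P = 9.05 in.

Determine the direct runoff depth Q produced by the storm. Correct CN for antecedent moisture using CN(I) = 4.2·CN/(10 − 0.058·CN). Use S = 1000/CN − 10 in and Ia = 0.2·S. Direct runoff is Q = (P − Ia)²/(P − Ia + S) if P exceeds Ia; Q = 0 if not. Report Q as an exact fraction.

CN(I) from CN(II)=52: (4.2·52)/(10 − 0.058·52) = 9100/291 ≈ 31.271
S = 1000/(9100/291) − 10 = 2000/91 in ≈ 21.978 in
Ia = 0.2·(2000/91) = 400/91 in ≈ 4.396 in
Excess rainfall: 9.050 − 4.396 = 4.654 in; P > Ia so Q > 0
Runoff Q = (P−Ia)²/(P−Ia+S) = (4.654)²/(4.654+21.978) = 71757841/88217220 ≈ 0.813 in

Q = 71757841/88217220 in ≈ 0.813 in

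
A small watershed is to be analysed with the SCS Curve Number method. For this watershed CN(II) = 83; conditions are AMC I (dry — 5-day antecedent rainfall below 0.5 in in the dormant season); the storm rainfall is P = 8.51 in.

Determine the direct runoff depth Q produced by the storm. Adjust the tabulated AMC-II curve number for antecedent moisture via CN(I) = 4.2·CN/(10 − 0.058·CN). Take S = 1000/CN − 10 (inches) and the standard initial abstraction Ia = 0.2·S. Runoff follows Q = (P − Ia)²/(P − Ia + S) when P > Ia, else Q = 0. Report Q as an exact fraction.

Q = 1724738503849/377061969900 in ≈ 4.574 in

Adjust CN=83 to AMC I: 4.2·83/(10 − 0.058·83) → (1743/5) ÷ (2593/500) = 174300/2593 ≈ 67.219
S = 1000/(174300/2593) − 10 = 8500/1743 in ≈ 4.877 in
Ia = 0.2·(8500/1743) = 1700/1743 in ≈ 0.975 in
Excess rainfall: 8.510 − 0.975 = 7.535 in; P > Ia so Q > 0
Runoff Q = (P−Ia)²/(P−Ia+S) = (7.535)²/(7.535+4.877) = 1724738503849/377061969900 ≈ 4.574 in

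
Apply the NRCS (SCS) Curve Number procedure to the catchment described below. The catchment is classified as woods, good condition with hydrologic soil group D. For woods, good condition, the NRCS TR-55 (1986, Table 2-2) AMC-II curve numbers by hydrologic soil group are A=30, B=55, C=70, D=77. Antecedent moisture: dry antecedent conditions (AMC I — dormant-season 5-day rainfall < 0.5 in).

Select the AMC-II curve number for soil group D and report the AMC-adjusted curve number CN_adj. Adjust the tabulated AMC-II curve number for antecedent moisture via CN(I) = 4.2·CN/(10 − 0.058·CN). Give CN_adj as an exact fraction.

CN_adj = 161700/2767 ≈ 58.439

NRCS table: woods, good condition, soil group D → CN(II) = 77
Adjust CN=77 to AMC I: 4.2·77/(10 − 0.058·77) → (1617/5) ÷ (2767/500) = 161700/2767 ≈ 58.439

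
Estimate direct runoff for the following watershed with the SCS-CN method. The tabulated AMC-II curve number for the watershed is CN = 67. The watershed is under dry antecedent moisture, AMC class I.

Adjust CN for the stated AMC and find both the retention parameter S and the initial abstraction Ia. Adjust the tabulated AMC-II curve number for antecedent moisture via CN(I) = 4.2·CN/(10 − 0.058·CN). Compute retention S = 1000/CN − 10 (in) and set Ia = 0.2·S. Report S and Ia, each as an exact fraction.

Dry (AMC I): CN(I) = 4.2·67/(10 − 0.058·67) = (1407/5)/(3057/500) = 46900/1019 ≈ 46.026
Max retention: S = 1000/(46900/1019) − 10 = 5500/469 in (≈ 11.727 in)
Ia = 0.2S: 0.2·11.727 = 2.345 in (exactly 1100/469)

S = 5500/469 in ≈ 11.727 in; Ia = 1100/469 in ≈ 2.345 in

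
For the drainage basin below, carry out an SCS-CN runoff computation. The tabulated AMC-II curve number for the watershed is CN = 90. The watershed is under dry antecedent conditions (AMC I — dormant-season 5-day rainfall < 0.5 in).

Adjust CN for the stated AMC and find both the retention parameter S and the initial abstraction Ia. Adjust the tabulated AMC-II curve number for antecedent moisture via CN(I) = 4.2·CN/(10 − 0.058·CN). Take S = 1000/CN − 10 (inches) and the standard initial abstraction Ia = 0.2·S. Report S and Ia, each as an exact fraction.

Adjust CN=90 to AMC I: 4.2·90/(10 − 0.058·90) → 378 ÷ (239/50) = 18900/239 ≈ 79.079
Retention S: 1000/CN − 10 with CN=79.079 → S = 500/189 ≈ 2.646 in
Ia = 0.2S: 0.2·2.646 = 0.529 in (exactly 100/189)

S = 500/189 in ≈ 2.646 in; Ia = 100/189 in ≈ 0.529 in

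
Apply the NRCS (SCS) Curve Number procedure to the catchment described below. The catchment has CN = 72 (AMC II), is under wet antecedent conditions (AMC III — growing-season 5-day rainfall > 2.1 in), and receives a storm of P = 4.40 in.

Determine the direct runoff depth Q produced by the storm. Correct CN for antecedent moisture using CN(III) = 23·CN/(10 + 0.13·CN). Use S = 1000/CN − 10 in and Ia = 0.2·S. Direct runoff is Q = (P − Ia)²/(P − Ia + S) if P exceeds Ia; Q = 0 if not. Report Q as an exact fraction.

Adjust CN=72 to AMC III: 23·72/(10 + 0.13·72) → 1656 ÷ (484/25) = 10350/121 ≈ 85.537
S = 1000/(10350/121) − 10 = 350/207 in ≈ 1.691 in
Ia = 0.2S: 0.2·1.691 = 0.338 in (exactly 70/207)
P − Ia = 4.400 − 0.338 = 4204/1035 ≈ 4.062 in (> 0, runoff occurs)
Runoff Q = (P−Ia)²/(P−Ia+S) = (4.062)²/(4.062+1.691) = 8836808/3081195 ≈ 2.868 in

Q = 8836808/3081195 in ≈ 2.868 in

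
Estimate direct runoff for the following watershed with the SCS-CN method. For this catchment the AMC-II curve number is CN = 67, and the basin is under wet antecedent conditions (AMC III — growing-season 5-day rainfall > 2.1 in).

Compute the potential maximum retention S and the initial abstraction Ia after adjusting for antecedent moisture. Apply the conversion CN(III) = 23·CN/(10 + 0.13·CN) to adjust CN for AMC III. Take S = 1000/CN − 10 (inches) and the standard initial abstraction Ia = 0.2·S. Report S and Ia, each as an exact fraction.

CN(III) from CN(II)=67: (23·67)/(10 + 0.13·67) = 154100/1871 ≈ 82.362
Max retention: S = 1000/(154100/1871) − 10 = 3300/1541 in (≈ 2.141 in)
Initial abstraction Ia = S/5 = (3300/1541)/5 = 660/1541 ≈ 0.428 in

S = 3300/1541 in ≈ 2.141 in; Ia = 660/1541 in ≈ 0.428 in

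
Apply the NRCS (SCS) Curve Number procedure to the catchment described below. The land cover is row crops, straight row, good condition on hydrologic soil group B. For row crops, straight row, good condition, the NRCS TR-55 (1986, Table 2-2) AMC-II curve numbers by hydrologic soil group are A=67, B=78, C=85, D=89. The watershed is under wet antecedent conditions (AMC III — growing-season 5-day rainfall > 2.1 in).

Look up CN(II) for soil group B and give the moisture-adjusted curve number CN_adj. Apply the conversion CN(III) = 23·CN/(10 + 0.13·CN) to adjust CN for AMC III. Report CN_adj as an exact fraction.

CN_adj = 89700/1007 ≈ 89.076

NRCS table: row crops, straight row, good condition, soil group B → CN(II) = 78
Adjust CN=78 to AMC III: 23·78/(10 + 0.13·78) → 1794 ÷ (1007/50) = 89700/1007 ≈ 89.076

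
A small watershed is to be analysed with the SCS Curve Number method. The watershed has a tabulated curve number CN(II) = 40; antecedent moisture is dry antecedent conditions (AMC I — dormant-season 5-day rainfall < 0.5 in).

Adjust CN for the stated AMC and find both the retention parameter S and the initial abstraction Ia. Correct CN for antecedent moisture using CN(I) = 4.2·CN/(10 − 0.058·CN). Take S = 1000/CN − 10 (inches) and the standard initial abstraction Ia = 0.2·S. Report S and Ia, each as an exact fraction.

S = 250/7 in ≈ 35.714 in; Ia = 50/7 in ≈ 7.143 in

Adjust CN=40 to AMC I: 4.2·40/(10 − 0.058·40) → 168 ÷ (192/25) = 175/8 ≈ 21.875
Max retention: S = 1000/(175/8) − 10 = 250/7 in (≈ 35.714 in)
Ia = 0.2·(250/7) = 50/7 in ≈ 7.143 in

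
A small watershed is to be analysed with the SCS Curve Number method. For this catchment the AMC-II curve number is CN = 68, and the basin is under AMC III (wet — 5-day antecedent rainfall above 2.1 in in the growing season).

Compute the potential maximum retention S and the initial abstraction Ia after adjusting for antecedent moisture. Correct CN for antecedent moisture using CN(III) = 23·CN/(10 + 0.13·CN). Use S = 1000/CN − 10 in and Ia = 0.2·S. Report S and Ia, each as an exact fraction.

S = 800/391 in ≈ 2.046 in; Ia = 160/391 in ≈ 0.409 in

CN(III) from CN(II)=68: (23·68)/(10 + 0.13·68) = 39100/471 ≈ 83.015
Max retention: S = 1000/(39100/471) − 10 = 800/391 in (≈ 2.046 in)
Ia = 0.2S: 0.2·2.046 = 0.409 in (exactly 160/391)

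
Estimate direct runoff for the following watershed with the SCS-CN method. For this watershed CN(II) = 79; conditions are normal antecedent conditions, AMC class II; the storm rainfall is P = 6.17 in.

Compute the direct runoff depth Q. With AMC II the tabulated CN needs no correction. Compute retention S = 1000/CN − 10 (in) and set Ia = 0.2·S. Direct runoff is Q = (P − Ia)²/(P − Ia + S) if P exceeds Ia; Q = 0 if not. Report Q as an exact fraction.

Q = 1984078849/517789700 in ≈ 3.832 in

CN(II) = 79; AMC II needs no correction.
Retention S: 1000/CN − 10 with CN=79.000 → S = 210/79 ≈ 2.658 in
Initial abstraction Ia = S/5 = (210/79)/5 = 42/79 ≈ 0.532 in
Excess rainfall: 6.170 − 0.532 = 5.638 in; P > Ia so Q > 0
Q: (44543/7900)² ÷ (65543/7900) = 1984078849/517789700 in (≈ 3.832 in)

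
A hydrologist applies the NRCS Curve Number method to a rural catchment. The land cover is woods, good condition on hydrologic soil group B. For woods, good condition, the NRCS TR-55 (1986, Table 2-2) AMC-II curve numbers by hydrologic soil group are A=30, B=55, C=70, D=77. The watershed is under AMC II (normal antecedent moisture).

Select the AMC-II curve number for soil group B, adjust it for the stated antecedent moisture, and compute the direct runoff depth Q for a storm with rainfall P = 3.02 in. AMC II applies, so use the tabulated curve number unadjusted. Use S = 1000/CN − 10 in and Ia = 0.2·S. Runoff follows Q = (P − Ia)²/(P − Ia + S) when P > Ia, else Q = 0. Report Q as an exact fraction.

Q = 579121/2893550 in ≈ 0.200 in

NRCS table: woods, good condition, soil group B → CN(II) = 55
AMC II — tabulated CN = 55 applies directly.
Max retention: S = 1000/55 − 10 = 90/11 in (≈ 8.182 in)
Initial abstraction Ia = S/5 = (90/11)/5 = 18/11 ≈ 1.636 in
Since P=3.020 > Ia=1.636: effective rainfall P−Ia = 761/550 in
Runoff Q = (P−Ia)²/(P−Ia+S) = (1.384)²/(1.384+8.182) = 579121/2893550 ≈ 0.200 in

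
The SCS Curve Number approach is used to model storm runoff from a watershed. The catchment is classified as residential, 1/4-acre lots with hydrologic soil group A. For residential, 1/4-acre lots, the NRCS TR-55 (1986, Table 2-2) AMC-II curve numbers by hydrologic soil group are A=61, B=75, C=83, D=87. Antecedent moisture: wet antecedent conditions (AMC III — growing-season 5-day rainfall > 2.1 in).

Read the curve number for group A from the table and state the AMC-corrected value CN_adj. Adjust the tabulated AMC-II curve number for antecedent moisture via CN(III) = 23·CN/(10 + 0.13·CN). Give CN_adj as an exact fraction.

NRCS table: residential, 1/4-acre lots, soil group A → CN(II) = 61
Adjust CN=61 to AMC III: 23·61/(10 + 0.13·61) → 1403 ÷ (1793/100) = 140300/1793 ≈ 78.249

CN_adj = 140300/1793 ≈ 78.249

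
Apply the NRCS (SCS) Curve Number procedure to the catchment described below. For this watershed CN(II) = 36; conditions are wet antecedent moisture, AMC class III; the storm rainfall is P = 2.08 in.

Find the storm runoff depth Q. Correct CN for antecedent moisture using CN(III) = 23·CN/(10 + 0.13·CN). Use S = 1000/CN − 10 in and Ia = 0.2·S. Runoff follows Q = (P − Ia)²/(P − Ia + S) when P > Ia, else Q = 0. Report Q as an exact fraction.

Adjust CN=36 to AMC III: 23·36/(10 + 0.13·36) → 828 ÷ (367/25) = 20700/367 ≈ 56.403
Retention S: 1000/CN − 10 with CN=56.403 → S = 1600/207 ≈ 7.729 in
Initial abstraction Ia = S/5 = (1600/207)/5 = 320/207 ≈ 1.546 in
Since P=2.080 > Ia=1.546: effective rainfall P−Ia = 2764/5175 in
Q = (2764/5175)²/((2764/5175) + 1600/207) = (7639696/26780625)/(42764/5175) = 1909924/55325925 in ≈ 0.035 in

Q = 1909924/55325925 in ≈ 0.035 in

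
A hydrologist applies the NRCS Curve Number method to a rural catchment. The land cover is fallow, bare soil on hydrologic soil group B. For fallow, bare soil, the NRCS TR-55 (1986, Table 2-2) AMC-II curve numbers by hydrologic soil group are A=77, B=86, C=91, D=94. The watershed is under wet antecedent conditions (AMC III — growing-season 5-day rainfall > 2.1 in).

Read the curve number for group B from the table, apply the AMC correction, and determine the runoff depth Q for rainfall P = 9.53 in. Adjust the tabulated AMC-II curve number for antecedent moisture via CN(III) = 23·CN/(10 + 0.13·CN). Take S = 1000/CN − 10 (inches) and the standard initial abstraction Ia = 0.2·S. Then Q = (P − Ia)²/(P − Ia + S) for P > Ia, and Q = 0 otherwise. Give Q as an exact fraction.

NRCS table: fallow, bare soil, soil group B → CN(II) = 86
Wet (AMC III): CN(III) = 23·86/(10 + 0.13·86) = 1978/(1059/50) = 98900/1059 ≈ 93.390
S = 1000/(98900/1059) − 10 = 700/989 in ≈ 0.708 in
Initial abstraction Ia = S/5 = (700/989)/5 = 140/989 ≈ 0.142 in
P − Ia = 9.530 − 0.142 = 928517/98900 ≈ 9.388 in (> 0, runoff occurs)
Q: (928517/98900)² ÷ (998517/98900) = 862143819289/98753331300 in (≈ 8.730 in)

Q = 862143819289/98753331300 in ≈ 8.730 in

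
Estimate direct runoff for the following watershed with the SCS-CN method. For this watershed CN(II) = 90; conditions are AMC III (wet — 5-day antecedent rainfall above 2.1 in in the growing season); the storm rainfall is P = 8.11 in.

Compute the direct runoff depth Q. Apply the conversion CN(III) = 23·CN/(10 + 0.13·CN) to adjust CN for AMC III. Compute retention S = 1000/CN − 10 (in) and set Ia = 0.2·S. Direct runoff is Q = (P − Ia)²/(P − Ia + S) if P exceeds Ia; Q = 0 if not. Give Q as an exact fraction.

Q = 27515179129/3640653900 in ≈ 7.558 in

CN(III) from CN(II)=90: (23·90)/(10 + 0.13·90) = 20700/217 ≈ 95.392
Max retention: S = 1000/(20700/217) − 10 = 100/207 in (≈ 0.483 in)
Initial abstraction Ia = S/5 = (100/207)/5 = 20/207 ≈ 0.097 in
Since P=8.110 > Ia=0.097: effective rainfall P−Ia = 165877/20700 in
Q: (165877/20700)² ÷ (175877/20700) = 27515179129/3640653900 in (≈ 7.558 in)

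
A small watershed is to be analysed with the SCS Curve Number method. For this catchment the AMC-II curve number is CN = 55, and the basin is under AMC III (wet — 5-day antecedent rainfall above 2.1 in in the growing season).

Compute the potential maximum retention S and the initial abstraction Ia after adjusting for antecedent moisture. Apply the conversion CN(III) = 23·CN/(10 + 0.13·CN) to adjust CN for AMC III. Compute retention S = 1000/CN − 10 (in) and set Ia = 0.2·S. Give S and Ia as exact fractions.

S = 900/253 in ≈ 3.557 in; Ia = 180/253 in ≈ 0.711 in

CN(III) from CN(II)=55: (23·55)/(10 + 0.13·55) = 25300/343 ≈ 73.761
S = 1000/(25300/343) − 10 = 900/253 in ≈ 3.557 in
Ia = 0.2S: 0.2·3.557 = 0.711 in (exactly 180/253)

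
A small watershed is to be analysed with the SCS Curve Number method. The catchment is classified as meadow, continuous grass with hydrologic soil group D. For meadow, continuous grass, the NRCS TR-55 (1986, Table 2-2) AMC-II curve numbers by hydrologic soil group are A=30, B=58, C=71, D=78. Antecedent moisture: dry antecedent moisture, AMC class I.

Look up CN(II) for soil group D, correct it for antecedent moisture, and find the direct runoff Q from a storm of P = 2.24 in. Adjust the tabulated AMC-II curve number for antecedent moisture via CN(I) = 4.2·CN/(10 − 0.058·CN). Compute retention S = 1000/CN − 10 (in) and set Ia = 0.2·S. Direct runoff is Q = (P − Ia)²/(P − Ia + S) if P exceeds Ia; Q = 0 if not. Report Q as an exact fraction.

NRCS table: meadow, continuous grass, soil group D → CN(II) = 78
Adjust CN=78 to AMC I: 4.2·78/(10 − 0.058·78) → (1638/5) ÷ (1369/250) = 81900/1369 ≈ 59.825
Max retention: S = 1000/(81900/1369) − 10 = 5500/819 in (≈ 6.716 in)
Initial abstraction Ia = S/5 = (5500/819)/5 = 1100/819 ≈ 1.343 in
Excess rainfall: 2.240 − 1.343 = 0.897 in; P > Ia so Q > 0
Q = (18364/20475)²/((18364/20475) + 5500/819) = (337236496/419225625)/(155864/20475) = 42154562/398914425 in ≈ 0.106 in

Q = 42154562/398914425 in ≈ 0.106 in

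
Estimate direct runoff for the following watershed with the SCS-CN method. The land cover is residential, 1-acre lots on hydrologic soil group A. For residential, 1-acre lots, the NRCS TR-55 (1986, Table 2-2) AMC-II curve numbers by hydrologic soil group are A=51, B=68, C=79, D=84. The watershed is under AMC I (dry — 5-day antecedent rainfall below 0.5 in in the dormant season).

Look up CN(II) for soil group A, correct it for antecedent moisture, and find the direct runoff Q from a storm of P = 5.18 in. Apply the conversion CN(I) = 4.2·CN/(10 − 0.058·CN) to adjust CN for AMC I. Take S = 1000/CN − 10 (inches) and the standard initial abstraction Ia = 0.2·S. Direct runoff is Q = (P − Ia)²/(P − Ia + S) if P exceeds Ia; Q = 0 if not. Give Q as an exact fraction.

Q = 3058447/196306650 in ≈ 0.016 in

NRCS table: residential, 1-acre lots, soil group A → CN(II) = 51
Dry (AMC I): CN(I) = 4.2·51/(10 − 0.058·51) = (1071/5)/(3521/500) = 15300/503 ≈ 30.417
Max retention: S = 1000/(15300/503) − 10 = 3500/153 in (≈ 22.876 in)
Ia = 0.2·(3500/153) = 700/153 in ≈ 4.575 in
Since P=5.180 > Ia=4.575: effective rainfall P−Ia = 4627/7650 in
Q: (4627/7650)² ÷ (179627/7650) = 3058447/196306650 in (≈ 0.016 in)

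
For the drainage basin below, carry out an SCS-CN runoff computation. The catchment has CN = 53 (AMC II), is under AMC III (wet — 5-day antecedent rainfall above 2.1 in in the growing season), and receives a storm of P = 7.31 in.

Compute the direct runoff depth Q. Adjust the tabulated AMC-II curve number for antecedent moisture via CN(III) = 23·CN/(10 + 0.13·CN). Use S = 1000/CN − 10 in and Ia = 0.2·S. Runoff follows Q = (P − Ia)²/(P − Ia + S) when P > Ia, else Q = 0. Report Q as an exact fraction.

Q = 635350873921/154458149100 in ≈ 4.113 in

CN(III) from CN(II)=53: (23·53)/(10 + 0.13·53) = 121900/1689 ≈ 72.173
Max retention: S = 1000/(121900/1689) − 10 = 4700/1219 in (≈ 3.856 in)
Initial abstraction Ia = S/5 = (4700/1219)/5 = 940/1219 ≈ 0.771 in
Since P=7.310 > Ia=0.771: effective rainfall P−Ia = 797089/121900 in
Q = (797089/121900)²/((797089/121900) + 4700/1219) = (635350873921/14859610000)/(1267089/121900) = 635350873921/154458149100 in ≈ 4.113 in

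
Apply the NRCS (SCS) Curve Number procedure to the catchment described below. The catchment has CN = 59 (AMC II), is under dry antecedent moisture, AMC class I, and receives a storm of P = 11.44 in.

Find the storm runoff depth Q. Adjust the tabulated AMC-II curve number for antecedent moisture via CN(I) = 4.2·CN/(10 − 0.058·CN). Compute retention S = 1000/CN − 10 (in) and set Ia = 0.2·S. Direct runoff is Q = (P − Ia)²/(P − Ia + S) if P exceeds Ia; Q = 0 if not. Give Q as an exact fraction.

Dry (AMC I): CN(I) = 4.2·59/(10 − 0.058·59) = (1239/5)/(3289/500) = 123900/3289 ≈ 37.671
Retention S: 1000/CN − 10 with CN=37.671 → S = 20500/1239 ≈ 16.546 in
Ia = 0.2·(20500/1239) = 4100/1239 in ≈ 3.309 in
Excess rainfall: 11.440 − 3.309 = 8.131 in; P > Ia so Q > 0
Runoff Q = (P−Ia)²/(P−Ia+S) = (8.131)²/(8.131+16.546) = 31715218658/11837932575 ≈ 2.679 in

Q = 31715218658/11837932575 in ≈ 2.679 in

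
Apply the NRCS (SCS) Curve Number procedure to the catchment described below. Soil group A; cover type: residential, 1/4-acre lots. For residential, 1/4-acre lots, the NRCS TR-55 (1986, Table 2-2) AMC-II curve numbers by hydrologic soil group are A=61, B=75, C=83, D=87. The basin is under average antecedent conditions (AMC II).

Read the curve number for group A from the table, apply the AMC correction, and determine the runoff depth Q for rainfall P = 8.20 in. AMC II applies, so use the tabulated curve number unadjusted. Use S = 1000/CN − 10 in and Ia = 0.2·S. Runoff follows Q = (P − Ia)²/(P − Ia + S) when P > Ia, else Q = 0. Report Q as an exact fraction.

NRCS table: residential, 1/4-acre lots, soil group A → CN(II) = 61
Average conditions: CN = 61 (no AMC adjustment).
S = 1000/61 − 10 = 390/61 in ≈ 6.393 in
Ia = 0.2S: 0.2·6.393 = 1.279 in (exactly 78/61)
Excess rainfall: 8.200 − 1.279 = 6.921 in; P > Ia so Q > 0
Q = (2111/305)²/((2111/305) + 390/61) = (4456321/93025)/(4061/305) = 4456321/1238605 in ≈ 3.598 in

Q = 4456321/1238605 in ≈ 3.598 in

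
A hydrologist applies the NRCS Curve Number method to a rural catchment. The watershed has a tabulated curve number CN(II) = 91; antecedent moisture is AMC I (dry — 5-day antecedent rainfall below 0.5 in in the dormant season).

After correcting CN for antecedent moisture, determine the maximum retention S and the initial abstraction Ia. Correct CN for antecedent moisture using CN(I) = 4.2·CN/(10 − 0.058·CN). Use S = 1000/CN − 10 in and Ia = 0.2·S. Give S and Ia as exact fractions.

Adjust CN=91 to AMC I: 4.2·91/(10 − 0.058·91) → (1911/5) ÷ (2361/500) = 63700/787 ≈ 80.940
S = 1000/(63700/787) − 10 = 1500/637 in ≈ 2.355 in
Ia = 0.2·(1500/637) = 300/637 in ≈ 0.471 in

S = 1500/637 in ≈ 2.355 in; Ia = 300/637 in ≈ 0.471 in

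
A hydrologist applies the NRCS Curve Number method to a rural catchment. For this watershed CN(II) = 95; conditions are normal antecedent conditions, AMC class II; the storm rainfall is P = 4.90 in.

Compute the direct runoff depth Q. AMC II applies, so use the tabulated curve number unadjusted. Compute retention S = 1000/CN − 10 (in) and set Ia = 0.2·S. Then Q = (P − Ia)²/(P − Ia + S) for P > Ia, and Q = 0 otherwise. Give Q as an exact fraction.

Q = 829921/192090 in ≈ 4.320 in

AMC II — tabulated CN = 95 applies directly.
Max retention: S = 1000/95 − 10 = 10/19 in (≈ 0.526 in)
Ia = 0.2S: 0.2·0.526 = 0.105 in (exactly 2/19)
P − Ia = 4.900 − 0.105 = 911/190 ≈ 4.795 in (> 0, runoff occurs)
Q = (911/190)²/((911/190) + 10/19) = (829921/36100)/(1011/190) = 829921/192090 in ≈ 4.320 in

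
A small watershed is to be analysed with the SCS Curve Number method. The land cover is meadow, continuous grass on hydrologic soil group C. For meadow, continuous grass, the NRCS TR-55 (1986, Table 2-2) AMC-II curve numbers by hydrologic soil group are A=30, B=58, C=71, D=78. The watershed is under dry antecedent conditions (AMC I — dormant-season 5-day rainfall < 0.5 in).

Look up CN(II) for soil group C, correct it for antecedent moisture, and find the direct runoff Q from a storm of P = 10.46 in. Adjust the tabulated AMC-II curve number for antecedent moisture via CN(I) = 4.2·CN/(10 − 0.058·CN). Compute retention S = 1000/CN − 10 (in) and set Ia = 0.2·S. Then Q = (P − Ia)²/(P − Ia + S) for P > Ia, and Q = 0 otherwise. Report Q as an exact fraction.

Q = 402962152849/101372568150 in ≈ 3.975 in

NRCS table: meadow, continuous grass, soil group C → CN(II) = 71
Adjust CN=71 to AMC I: 4.2·71/(10 − 0.058·71) → (1491/5) ÷ (2941/500) = 149100/2941 ≈ 50.697
S = 1000/(149100/2941) − 10 = 14500/1491 in ≈ 9.725 in
Ia = 0.2·(14500/1491) = 2900/1491 in ≈ 1.945 in
P − Ia = 10.460 − 1.945 = 634793/74550 ≈ 8.515 in (> 0, runoff occurs)
Runoff Q = (P−Ia)²/(P−Ia+S) = (8.515)²/(8.515+9.725) = 402962152849/101372568150 ≈ 3.975 in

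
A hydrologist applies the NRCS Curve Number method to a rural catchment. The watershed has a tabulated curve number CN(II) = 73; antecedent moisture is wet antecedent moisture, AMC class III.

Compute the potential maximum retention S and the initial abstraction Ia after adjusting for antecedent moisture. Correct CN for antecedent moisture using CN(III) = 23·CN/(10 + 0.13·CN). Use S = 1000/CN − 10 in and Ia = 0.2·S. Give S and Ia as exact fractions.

Adjust CN=73 to AMC III: 23·73/(10 + 0.13·73) → 1679 ÷ (1949/100) = 167900/1949 ≈ 86.147
Max retention: S = 1000/(167900/1949) − 10 = 2700/1679 in (≈ 1.608 in)
Ia = 0.2·(2700/1679) = 540/1679 in ≈ 0.322 in

S = 2700/1679 in ≈ 1.608 in; Ia = 540/1679 in ≈ 0.322 in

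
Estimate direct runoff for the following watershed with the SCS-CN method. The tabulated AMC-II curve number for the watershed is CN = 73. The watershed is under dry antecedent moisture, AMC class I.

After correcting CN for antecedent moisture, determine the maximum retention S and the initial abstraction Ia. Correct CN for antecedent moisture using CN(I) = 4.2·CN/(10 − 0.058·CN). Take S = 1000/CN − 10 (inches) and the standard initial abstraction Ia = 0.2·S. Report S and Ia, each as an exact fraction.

Adjust CN=73 to AMC I: 4.2·73/(10 − 0.058·73) → (1533/5) ÷ (2883/500) = 51100/961 ≈ 53.174
S = 1000/(51100/961) − 10 = 4500/511 in ≈ 8.806 in
Ia = 0.2S: 0.2·8.806 = 1.761 in (exactly 900/511)

S = 4500/511 in ≈ 8.806 in; Ia = 900/511 in ≈ 1.761 in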